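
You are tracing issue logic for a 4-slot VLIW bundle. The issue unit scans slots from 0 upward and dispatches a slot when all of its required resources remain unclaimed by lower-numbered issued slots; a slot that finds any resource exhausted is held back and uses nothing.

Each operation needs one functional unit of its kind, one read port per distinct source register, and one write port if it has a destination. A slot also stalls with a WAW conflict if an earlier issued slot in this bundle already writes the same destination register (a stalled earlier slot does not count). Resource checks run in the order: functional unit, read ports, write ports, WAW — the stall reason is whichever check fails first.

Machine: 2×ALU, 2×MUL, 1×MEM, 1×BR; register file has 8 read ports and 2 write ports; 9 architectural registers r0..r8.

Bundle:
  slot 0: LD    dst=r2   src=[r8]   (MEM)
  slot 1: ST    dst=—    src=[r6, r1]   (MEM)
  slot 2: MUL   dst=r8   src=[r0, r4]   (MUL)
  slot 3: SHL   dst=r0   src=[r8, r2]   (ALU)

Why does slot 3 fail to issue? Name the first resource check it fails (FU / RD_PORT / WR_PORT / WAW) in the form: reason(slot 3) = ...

[0] MEM needs rd=1 wr=1: ok; after: ALU=2 MUL=2 MEM=0 BR=1, R=7, W=1
[1] MEM needs rd=2 wr=0: FU; after: ALU=2 MUL=2 MEM=0 BR=1, R=7, W=1
[2] MUL needs rd=2 wr=1: ok; after: ALU=2 MUL=1 MEM=0 BR=1, R=5, W=0
[3] ALU needs rd=2 wr=1: WR_PORT; after: ALU=2 MUL=1 MEM=0 BR=1, R=5, W=0

reason(slot 3) = WR_PORT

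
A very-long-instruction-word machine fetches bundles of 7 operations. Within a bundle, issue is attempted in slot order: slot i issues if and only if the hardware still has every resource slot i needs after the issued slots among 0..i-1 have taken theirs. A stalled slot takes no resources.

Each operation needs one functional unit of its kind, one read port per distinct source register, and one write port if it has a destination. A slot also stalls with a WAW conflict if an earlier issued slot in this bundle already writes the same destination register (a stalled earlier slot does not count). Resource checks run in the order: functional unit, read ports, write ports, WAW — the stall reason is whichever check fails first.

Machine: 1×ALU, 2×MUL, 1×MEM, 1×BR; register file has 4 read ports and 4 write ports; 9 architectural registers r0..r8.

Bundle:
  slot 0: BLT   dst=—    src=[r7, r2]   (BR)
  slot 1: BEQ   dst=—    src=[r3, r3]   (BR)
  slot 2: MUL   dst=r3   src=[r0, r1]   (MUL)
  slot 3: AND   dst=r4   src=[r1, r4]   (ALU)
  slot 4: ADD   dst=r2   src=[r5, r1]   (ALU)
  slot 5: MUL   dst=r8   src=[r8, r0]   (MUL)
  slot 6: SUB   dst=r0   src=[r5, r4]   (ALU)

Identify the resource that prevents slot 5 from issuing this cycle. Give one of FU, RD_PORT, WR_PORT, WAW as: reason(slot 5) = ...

reason(slot 5) = RD_PORT

[0] BR needs rd=2 wr=0: ok; after: ALU=1 MUL=2 MEM=1 BR=0, R=2, W=4
[1] BR needs rd=1 wr=0: FU; after: ALU=1 MUL=2 MEM=1 BR=0, R=2, W=4
[2] MUL needs rd=2 wr=1: ok; after: ALU=1 MUL=1 MEM=1 BR=0, R=0, W=3
[3] ALU needs rd=2 wr=1: RD_PORT; after: ALU=1 MUL=1 MEM=1 BR=0, R=0, W=3
[4] ALU needs rd=2 wr=1: RD_PORT; after: ALU=1 MUL=1 MEM=1 BR=0, R=0, W=3
[5] MUL needs rd=2 wr=1: RD_PORT; after: ALU=1 MUL=1 MEM=1 BR=0, R=0, W=3
[6] ALU needs rd=2 wr=1: RD_PORT; after: ALU=1 MUL=1 MEM=1 BR=0, R=0, W=3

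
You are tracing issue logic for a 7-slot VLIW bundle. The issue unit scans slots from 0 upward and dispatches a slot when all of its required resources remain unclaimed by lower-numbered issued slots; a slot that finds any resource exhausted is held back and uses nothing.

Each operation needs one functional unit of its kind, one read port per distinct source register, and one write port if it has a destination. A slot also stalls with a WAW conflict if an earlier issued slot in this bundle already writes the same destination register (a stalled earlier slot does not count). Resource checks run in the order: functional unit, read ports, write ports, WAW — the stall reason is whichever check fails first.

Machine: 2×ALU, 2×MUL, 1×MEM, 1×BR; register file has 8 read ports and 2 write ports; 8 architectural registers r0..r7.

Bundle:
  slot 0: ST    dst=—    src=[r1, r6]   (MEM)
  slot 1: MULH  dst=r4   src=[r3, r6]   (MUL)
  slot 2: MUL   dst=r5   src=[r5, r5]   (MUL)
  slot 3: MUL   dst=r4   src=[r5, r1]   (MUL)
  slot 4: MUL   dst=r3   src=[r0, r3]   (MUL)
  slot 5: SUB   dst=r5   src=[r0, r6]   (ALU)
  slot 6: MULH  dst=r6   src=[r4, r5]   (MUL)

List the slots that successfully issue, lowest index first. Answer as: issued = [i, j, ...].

issued = [0, 1, 2]

slot 0 (MEM): ISSUE — free A2,Mu2,Ld0,B1 rp6 wp2
slot 1 (MUL): ISSUE — free A2,Mu1,Ld0,B1 rp4 wp1
slot 2 (MUL): ISSUE — free A2,Mu0,Ld0,B1 rp3 wp0
slot 3 (MUL): stall FU — free A2,Mu0,Ld0,B1 rp3 wp0
slot 4 (MUL): stall FU — free A2,Mu0,Ld0,B1 rp3 wp0
slot 5 (ALU): stall WR_PORT — free A2,Mu0,Ld0,B1 rp3 wp0
slot 6 (MUL): stall FU — free A2,Mu0,Ld0,B1 rp3 wp0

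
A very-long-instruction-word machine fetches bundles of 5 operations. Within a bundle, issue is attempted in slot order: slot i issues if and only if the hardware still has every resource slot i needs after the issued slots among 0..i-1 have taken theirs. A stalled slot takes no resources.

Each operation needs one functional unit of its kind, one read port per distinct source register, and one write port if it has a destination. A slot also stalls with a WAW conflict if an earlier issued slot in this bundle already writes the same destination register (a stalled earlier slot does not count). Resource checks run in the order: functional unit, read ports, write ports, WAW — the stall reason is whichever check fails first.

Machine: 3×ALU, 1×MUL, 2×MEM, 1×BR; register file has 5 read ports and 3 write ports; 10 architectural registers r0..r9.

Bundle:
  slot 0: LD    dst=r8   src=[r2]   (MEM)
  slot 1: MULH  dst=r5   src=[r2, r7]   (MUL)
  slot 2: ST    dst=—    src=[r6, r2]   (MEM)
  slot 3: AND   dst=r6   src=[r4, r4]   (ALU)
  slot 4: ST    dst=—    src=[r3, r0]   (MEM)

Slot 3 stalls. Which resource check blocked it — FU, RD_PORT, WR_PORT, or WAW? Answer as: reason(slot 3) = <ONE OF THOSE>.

reason(slot 3) = RD_PORT

slot 0 (MEM): ISSUE — free A3,Mu1,Ld1,B1 rp4 wp2
slot 1 (MUL): ISSUE — free A3,Mu0,Ld1,B1 rp2 wp1
slot 2 (MEM): ISSUE — free A3,Mu0,Ld0,B1 rp0 wp1
slot 3 (ALU): stall RD_PORT — free A3,Mu0,Ld0,B1 rp0 wp1
slot 4 (MEM): stall FU — free A3,Mu0,Ld0,B1 rp0 wp1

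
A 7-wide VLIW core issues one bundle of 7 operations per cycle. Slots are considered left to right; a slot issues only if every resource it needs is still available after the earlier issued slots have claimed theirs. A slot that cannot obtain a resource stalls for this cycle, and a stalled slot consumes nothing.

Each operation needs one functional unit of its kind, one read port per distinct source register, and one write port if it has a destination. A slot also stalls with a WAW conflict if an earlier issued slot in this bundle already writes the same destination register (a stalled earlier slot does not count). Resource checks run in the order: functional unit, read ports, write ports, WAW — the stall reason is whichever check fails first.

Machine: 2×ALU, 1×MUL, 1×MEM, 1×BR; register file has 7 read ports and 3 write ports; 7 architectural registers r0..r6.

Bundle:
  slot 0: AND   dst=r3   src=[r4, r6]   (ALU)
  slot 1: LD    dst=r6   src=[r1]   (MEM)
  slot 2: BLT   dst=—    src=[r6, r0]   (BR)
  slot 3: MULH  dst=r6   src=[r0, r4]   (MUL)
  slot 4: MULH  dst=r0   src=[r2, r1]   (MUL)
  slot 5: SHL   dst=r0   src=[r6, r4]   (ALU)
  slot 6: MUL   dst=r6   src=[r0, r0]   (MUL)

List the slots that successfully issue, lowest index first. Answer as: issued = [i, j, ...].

issued = [0, 1, 2, 4]

slot 0 (ALU): ISSUE — free A1,Mu1,Ld1,B1 rp5 wp2
slot 1 (MEM): ISSUE — free A1,Mu1,Ld0,B1 rp4 wp1
slot 2 (BR): ISSUE — free A1,Mu1,Ld0,B0 rp2 wp1
slot 3 (MUL): stall WAW — free A1,Mu1,Ld0,B0 rp2 wp1
slot 4 (MUL): ISSUE — free A1,Mu0,Ld0,B0 rp0 wp0
slot 5 (ALU): stall RD_PORT — free A1,Mu0,Ld0,B0 rp0 wp0
slot 6 (MUL): stall FU — free A1,Mu0,Ld0,B0 rp0 wp0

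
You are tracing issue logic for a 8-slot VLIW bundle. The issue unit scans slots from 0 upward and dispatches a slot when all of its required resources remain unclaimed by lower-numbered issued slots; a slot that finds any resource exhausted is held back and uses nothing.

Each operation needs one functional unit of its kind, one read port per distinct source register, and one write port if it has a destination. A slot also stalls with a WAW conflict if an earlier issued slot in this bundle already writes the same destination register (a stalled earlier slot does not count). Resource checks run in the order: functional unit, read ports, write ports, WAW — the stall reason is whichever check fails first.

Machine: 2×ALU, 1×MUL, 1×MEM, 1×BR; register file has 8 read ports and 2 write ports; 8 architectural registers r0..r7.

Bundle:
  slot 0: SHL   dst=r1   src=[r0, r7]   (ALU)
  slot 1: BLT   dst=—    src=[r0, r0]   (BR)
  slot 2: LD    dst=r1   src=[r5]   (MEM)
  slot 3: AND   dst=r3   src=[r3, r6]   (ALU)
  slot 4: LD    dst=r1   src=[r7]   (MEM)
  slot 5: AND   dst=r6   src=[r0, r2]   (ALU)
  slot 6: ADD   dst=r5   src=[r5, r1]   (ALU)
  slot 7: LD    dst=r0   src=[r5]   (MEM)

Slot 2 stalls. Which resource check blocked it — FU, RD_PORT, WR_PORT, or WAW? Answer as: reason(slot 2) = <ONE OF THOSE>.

reason(slot 2) = WAW

slot 0 (ALU): ISSUE — free A1,Mu1,Ld1,B1 rp6 wp1
slot 1 (BR): ISSUE — free A1,Mu1,Ld1,B0 rp5 wp1
slot 2 (MEM): stall WAW — free A1,Mu1,Ld1,B0 rp5 wp1
slot 3 (ALU): ISSUE — free A0,Mu1,Ld1,B0 rp3 wp0
slot 4 (MEM): stall WR_PORT — free A0,Mu1,Ld1,B0 rp3 wp0
slot 5 (ALU): stall FU — free A0,Mu1,Ld1,B0 rp3 wp0
slot 6 (ALU): stall FU — free A0,Mu1,Ld1,B0 rp3 wp0
slot 7 (MEM): stall WR_PORT — free A0,Mu1,Ld1,B0 rp3 wp0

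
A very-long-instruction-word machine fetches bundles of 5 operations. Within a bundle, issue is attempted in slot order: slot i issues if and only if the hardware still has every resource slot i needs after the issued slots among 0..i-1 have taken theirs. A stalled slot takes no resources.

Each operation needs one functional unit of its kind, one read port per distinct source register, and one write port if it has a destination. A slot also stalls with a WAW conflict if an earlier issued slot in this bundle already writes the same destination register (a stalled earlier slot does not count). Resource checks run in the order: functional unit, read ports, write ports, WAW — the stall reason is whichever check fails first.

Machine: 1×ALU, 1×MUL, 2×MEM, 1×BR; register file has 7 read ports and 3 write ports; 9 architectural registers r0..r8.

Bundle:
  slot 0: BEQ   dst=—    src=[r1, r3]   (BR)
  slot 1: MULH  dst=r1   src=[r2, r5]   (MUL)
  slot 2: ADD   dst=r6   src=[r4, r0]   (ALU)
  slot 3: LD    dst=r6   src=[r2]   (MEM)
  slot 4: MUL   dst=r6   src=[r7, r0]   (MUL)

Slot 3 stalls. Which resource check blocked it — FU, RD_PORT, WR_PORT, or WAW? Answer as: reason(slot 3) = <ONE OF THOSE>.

reason(slot 3) = WAW

slot 0 (BR): ISSUE — free A1,Mu1,Ld2,B0 rp5 wp3
slot 1 (MUL): ISSUE — free A1,Mu0,Ld2,B0 rp3 wp2
slot 2 (ALU): ISSUE — free A0,Mu0,Ld2,B0 rp1 wp1
slot 3 (MEM): stall WAW — free A0,Mu0,Ld2,B0 rp1 wp1
slot 4 (MUL): stall FU — free A0,Mu0,Ld2,B0 rp1 wp1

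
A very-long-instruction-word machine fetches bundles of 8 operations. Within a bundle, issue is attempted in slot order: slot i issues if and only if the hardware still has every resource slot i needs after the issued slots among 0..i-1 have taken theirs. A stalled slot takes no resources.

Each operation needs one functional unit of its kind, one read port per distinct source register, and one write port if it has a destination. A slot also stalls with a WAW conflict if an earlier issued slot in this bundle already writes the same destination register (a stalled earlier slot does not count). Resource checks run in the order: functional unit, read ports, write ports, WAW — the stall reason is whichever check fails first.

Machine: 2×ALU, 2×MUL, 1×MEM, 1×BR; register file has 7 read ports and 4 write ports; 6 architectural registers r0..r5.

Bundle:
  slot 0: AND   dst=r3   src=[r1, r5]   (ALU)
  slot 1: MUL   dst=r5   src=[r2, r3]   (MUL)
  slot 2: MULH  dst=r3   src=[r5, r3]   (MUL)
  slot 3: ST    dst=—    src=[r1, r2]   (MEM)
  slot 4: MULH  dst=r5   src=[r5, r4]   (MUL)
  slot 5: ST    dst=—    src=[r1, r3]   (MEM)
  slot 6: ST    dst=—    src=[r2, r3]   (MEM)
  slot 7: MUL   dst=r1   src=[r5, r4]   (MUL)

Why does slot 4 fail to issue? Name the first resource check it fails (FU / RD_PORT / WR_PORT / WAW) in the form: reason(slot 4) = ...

#0 ALU src=r1,r5 dispatched  <A:1 Mu:2 Ld:1 B:1 rd:5 wr:3>
#1 MUL src=r2,r3 dispatched  <A:1 Mu:1 Ld:1 B:1 rd:3 wr:2>
#2 MUL src=r5,r3 held:WAW  <A:1 Mu:1 Ld:1 B:1 rd:3 wr:2>
#3 MEM src=r1,r2 dispatched  <A:1 Mu:1 Ld:0 B:1 rd:1 wr:2>
#4 MUL src=r5,r4 held:RD_PORT  <A:1 Mu:1 Ld:0 B:1 rd:1 wr:2>
#5 MEM src=r1,r3 held:FU  <A:1 Mu:1 Ld:0 B:1 rd:1 wr:2>
#6 MEM src=r2,r3 held:FU  <A:1 Mu:1 Ld:0 B:1 rd:1 wr:2>
#7 MUL src=r5,r4 held:RD_PORT  <A:1 Mu:1 Ld:0 B:1 rd:1 wr:2>

reason(slot 4) = RD_PORT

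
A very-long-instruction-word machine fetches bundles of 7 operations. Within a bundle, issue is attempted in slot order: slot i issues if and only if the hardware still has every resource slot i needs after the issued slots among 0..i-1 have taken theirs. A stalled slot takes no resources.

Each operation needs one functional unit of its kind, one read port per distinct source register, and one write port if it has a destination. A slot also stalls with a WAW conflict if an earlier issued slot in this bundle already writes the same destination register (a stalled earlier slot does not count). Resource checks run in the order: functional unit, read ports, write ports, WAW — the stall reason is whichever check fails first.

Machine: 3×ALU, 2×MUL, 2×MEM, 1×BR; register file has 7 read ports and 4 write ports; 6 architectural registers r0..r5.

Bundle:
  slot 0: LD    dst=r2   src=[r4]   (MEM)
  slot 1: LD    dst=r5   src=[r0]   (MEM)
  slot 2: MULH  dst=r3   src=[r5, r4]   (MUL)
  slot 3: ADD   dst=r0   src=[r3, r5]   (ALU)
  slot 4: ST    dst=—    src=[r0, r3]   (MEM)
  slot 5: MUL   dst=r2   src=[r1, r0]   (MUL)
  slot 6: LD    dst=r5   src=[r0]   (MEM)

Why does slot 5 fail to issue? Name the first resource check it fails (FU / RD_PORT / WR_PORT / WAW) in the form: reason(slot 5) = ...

reason(slot 5) = RD_PORT

#0 MEM src=r4 dispatched  <A:3 Mu:2 Ld:1 B:1 rd:6 wr:3>
#1 MEM src=r0 dispatched  <A:3 Mu:2 Ld:0 B:1 rd:5 wr:2>
#2 MUL src=r5,r4 dispatched  <A:3 Mu:1 Ld:0 B:1 rd:3 wr:1>
#3 ALU src=r3,r5 dispatched  <A:2 Mu:1 Ld:0 B:1 rd:1 wr:0>
#4 MEM src=r0,r3 held:FU  <A:2 Mu:1 Ld:0 B:1 rd:1 wr:0>
#5 MUL src=r1,r0 held:RD_PORT  <A:2 Mu:1 Ld:0 B:1 rd:1 wr:0>
#6 MEM src=r0 held:FU  <A:2 Mu:1 Ld:0 B:1 rd:1 wr:0>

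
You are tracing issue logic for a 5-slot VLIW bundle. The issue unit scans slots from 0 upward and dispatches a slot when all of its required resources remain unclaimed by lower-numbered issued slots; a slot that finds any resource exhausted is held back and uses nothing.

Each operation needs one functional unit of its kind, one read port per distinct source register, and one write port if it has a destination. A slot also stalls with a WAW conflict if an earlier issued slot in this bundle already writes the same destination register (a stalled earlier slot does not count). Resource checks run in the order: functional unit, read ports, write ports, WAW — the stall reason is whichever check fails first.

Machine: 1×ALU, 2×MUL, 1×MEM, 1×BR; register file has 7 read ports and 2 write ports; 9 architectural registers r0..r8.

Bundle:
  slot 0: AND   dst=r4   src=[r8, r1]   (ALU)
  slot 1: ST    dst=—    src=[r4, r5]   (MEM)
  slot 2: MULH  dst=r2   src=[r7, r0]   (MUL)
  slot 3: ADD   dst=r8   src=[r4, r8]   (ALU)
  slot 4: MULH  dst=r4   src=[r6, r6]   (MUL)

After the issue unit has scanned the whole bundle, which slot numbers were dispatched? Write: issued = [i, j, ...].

(0) want 1×ALU +2rd +1wr — yes → AL0|MU2|ME1|BR1|rd5|wr1
(1) want 1×MEM +2rd +0wr — yes → AL0|MU2|ME0|BR1|rd3|wr1
(2) want 1×MUL +2rd +1wr — yes → AL0|MU1|ME0|BR1|rd1|wr0
(3) want 1×ALU +2rd +1wr — FU → AL0|MU1|ME0|BR1|rd1|wr0
(4) want 1×MUL +1rd +1wr — WR_PORT → AL0|MU1|ME0|BR1|rd1|wr0

issued = [0, 1, 2]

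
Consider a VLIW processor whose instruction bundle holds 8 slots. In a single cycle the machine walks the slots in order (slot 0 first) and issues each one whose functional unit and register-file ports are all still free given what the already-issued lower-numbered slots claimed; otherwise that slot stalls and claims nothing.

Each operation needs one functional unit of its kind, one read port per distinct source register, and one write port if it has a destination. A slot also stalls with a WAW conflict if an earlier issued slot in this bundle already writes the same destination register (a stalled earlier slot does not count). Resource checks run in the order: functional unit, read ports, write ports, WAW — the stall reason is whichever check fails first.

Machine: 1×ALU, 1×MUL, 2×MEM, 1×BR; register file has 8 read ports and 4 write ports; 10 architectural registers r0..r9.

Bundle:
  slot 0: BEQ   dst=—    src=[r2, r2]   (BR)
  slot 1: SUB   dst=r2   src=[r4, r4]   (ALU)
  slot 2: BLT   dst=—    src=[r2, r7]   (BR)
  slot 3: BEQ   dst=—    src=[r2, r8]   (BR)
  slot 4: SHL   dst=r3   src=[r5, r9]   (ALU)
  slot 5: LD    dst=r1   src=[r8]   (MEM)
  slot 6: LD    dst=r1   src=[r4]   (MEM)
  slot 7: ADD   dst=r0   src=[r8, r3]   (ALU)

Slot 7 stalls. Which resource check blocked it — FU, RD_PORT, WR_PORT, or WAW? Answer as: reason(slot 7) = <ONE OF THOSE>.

  0. BR ⇒ go  {1A/1Mu/2Ld/0B | 7r 4w}
  1. ALU→r2 ⇒ go  {0A/1Mu/2Ld/0B | 6r 3w}
  2. BR ⇒ no(FU)  {0A/1Mu/2Ld/0B | 6r 3w}
  3. BR ⇒ no(FU)  {0A/1Mu/2Ld/0B | 6r 3w}
  4. ALU→r3 ⇒ no(FU)  {0A/1Mu/2Ld/0B | 6r 3w}
  5. MEM→r1 ⇒ go  {0A/1Mu/1Ld/0B | 5r 2w}
  6. MEM→r1 ⇒ no(WAW)  {0A/1Mu/1Ld/0B | 5r 2w}
  7. ALU→r0 ⇒ no(FU)  {0A/1Mu/1Ld/0B | 5r 2w}

reason(slot 7) = FU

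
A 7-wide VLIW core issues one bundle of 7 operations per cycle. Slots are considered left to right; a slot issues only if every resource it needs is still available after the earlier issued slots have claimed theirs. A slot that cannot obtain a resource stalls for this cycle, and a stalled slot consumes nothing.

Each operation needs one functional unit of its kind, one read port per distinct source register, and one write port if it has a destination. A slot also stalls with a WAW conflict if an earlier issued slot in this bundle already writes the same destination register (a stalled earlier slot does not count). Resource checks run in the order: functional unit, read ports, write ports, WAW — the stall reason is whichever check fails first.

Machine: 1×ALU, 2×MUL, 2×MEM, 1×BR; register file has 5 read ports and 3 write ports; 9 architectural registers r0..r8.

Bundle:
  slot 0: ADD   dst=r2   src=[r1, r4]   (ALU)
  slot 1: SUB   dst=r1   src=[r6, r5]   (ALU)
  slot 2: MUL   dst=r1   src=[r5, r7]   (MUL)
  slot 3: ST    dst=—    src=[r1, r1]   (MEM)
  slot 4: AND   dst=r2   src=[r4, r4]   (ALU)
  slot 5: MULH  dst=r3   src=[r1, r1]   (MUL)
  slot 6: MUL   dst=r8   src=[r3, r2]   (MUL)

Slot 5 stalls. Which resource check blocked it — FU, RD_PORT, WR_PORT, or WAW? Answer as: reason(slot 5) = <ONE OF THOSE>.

#0 ALU src=r1,r4 dispatched  <A:0 Mu:2 Ld:2 B:1 rd:3 wr:2>
#1 ALU src=r6,r5 held:FU  <A:0 Mu:2 Ld:2 B:1 rd:3 wr:2>
#2 MUL src=r5,r7 dispatched  <A:0 Mu:1 Ld:2 B:1 rd:1 wr:1>
#3 MEM src=r1,r1 dispatched  <A:0 Mu:1 Ld:1 B:1 rd:0 wr:1>
#4 ALU src=r4,r4 held:FU  <A:0 Mu:1 Ld:1 B:1 rd:0 wr:1>
#5 MUL src=r1,r1 held:RD_PORT  <A:0 Mu:1 Ld:1 B:1 rd:0 wr:1>
#6 MUL src=r3,r2 held:RD_PORT  <A:0 Mu:1 Ld:1 B:1 rd:0 wr:1>

reason(slot 5) = RD_PORT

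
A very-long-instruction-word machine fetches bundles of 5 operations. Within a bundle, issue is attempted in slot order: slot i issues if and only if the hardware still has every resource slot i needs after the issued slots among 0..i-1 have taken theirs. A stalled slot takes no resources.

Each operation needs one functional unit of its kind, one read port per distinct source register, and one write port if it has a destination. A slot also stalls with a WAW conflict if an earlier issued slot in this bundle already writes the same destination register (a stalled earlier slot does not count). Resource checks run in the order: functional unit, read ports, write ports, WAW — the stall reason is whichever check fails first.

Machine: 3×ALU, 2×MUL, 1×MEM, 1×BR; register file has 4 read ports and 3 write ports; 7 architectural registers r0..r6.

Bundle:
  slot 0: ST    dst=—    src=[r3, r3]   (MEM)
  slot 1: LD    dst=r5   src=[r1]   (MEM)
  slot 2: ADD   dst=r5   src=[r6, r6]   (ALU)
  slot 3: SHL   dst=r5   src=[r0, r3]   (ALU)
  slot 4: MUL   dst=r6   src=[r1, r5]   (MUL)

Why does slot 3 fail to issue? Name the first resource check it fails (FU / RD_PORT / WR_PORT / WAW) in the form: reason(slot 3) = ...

reason(slot 3) = WAW

[0] MEM needs rd=1 wr=0: ok; after: ALU=3 MUL=2 MEM=0 BR=1, R=3, W=3
[1] MEM needs rd=1 wr=1: FU; after: ALU=3 MUL=2 MEM=0 BR=1, R=3, W=3
[2] ALU needs rd=1 wr=1: ok; after: ALU=2 MUL=2 MEM=0 BR=1, R=2, W=2
[3] ALU needs rd=2 wr=1: WAW; after: ALU=2 MUL=2 MEM=0 BR=1, R=2, W=2
[4] MUL needs rd=2 wr=1: ok; after: ALU=2 MUL=1 MEM=0 BR=1, R=0, W=1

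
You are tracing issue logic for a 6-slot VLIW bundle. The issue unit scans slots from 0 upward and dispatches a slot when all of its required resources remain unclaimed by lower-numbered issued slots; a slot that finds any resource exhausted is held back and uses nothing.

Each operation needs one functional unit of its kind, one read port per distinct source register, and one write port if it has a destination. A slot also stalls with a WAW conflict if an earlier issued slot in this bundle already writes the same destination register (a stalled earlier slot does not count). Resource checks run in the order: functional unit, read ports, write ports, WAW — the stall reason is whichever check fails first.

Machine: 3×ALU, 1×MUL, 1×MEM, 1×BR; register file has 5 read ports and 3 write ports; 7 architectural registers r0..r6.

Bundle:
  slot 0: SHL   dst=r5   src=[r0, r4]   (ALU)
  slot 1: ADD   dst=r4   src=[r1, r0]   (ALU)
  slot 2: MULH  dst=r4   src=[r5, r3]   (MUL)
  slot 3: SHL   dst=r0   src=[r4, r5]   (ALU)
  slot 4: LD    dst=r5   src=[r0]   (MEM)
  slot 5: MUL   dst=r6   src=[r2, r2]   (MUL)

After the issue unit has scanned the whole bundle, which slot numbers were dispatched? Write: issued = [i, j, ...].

#0 ALU src=r0,r4 dispatched  <A:2 Mu:1 Ld:1 B:1 rd:3 wr:2>
#1 ALU src=r1,r0 dispatched  <A:1 Mu:1 Ld:1 B:1 rd:1 wr:1>
#2 MUL src=r5,r3 held:RD_PORT  <A:1 Mu:1 Ld:1 B:1 rd:1 wr:1>
#3 ALU src=r4,r5 held:RD_PORT  <A:1 Mu:1 Ld:1 B:1 rd:1 wr:1>
#4 MEM src=r0 held:WAW  <A:1 Mu:1 Ld:1 B:1 rd:1 wr:1>
#5 MUL src=r2,r2 dispatched  <A:1 Mu:0 Ld:1 B:1 rd:0 wr:0>

issued = [0, 1, 5]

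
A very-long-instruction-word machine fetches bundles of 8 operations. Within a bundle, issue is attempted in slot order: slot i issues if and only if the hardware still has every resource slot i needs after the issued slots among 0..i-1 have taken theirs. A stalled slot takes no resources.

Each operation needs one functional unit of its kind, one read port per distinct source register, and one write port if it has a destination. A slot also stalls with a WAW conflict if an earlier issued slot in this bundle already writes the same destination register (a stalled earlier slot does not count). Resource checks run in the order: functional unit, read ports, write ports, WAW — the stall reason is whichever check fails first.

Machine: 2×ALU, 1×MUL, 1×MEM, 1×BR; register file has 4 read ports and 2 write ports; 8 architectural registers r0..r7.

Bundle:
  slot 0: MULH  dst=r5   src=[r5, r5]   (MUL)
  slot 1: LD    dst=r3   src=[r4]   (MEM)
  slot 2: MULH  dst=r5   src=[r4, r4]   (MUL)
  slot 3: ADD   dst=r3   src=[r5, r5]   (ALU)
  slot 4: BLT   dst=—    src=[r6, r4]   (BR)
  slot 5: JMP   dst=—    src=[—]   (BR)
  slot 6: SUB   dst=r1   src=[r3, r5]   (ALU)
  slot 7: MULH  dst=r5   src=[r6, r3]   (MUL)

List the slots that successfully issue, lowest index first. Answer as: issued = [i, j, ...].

issued = [0, 1, 4]

slot 0 (MUL): ISSUE — free A2,Mu0,Ld1,B1 rp3 wp1
slot 1 (MEM): ISSUE — free A2,Mu0,Ld0,B1 rp2 wp0
slot 2 (MUL): stall FU — free A2,Mu0,Ld0,B1 rp2 wp0
slot 3 (ALU): stall WR_PORT — free A2,Mu0,Ld0,B1 rp2 wp0
slot 4 (BR): ISSUE — free A2,Mu0,Ld0,B0 rp0 wp0
slot 5 (BR): stall FU — free A2,Mu0,Ld0,B0 rp0 wp0
slot 6 (ALU): stall RD_PORT — free A2,Mu0,Ld0,B0 rp0 wp0
slot 7 (MUL): stall FU — free A2,Mu0,Ld0,B0 rp0 wp0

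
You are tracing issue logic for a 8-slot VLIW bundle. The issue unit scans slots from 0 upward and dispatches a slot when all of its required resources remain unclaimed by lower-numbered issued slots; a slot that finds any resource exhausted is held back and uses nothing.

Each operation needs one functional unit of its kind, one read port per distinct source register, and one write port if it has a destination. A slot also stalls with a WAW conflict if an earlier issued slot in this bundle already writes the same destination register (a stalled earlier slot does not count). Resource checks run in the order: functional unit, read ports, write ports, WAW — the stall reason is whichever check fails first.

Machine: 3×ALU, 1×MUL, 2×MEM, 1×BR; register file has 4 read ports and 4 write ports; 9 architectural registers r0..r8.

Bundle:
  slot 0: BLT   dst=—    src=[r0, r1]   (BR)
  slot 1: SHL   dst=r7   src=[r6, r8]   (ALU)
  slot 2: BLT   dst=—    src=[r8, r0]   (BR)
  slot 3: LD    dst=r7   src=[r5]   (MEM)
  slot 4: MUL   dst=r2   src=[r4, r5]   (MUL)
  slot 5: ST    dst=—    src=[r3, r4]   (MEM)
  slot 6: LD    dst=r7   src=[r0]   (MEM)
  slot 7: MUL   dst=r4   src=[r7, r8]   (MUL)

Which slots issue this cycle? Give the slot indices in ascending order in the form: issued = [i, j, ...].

issued = [0, 1]

(0) want 1×BR +2rd +0wr — yes → AL3|MU1|ME2|BR0|rd2|wr4
(1) want 1×ALU +2rd +1wr — yes → AL2|MU1|ME2|BR0|rd0|wr3
(2) want 1×BR +2rd +0wr — FU → AL2|MU1|ME2|BR0|rd0|wr3
(3) want 1×MEM +1rd +1wr — RD_PORT → AL2|MU1|ME2|BR0|rd0|wr3
(4) want 1×MUL +2rd +1wr — RD_PORT → AL2|MU1|ME2|BR0|rd0|wr3
(5) want 1×MEM +2rd +0wr — RD_PORT → AL2|MU1|ME2|BR0|rd0|wr3
(6) want 1×MEM +1rd +1wr — RD_PORT → AL2|MU1|ME2|BR0|rd0|wr3
(7) want 1×MUL +2rd +1wr — RD_PORT → AL2|MU1|ME2|BR0|rd0|wr3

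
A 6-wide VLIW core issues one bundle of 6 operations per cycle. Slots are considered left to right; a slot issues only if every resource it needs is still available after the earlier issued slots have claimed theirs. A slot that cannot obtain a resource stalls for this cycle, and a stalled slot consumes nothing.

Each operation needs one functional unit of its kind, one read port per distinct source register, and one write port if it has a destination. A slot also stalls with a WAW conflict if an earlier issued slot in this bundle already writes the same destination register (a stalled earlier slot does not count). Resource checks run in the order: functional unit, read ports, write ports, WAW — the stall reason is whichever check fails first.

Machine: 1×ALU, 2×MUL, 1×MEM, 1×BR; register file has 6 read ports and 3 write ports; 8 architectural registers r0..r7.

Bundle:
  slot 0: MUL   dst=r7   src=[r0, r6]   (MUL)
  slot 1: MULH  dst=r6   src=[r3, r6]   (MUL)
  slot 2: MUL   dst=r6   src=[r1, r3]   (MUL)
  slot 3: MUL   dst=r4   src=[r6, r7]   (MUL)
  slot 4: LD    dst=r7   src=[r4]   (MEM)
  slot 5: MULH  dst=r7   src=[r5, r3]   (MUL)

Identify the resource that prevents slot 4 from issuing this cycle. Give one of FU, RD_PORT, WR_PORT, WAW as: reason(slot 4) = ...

reason(slot 4) = WAW

#0 MUL src=r0,r6 dispatched  <A:1 Mu:1 Ld:1 B:1 rd:4 wr:2>
#1 MUL src=r3,r6 dispatched  <A:1 Mu:0 Ld:1 B:1 rd:2 wr:1>
#2 MUL src=r1,r3 held:FU  <A:1 Mu:0 Ld:1 B:1 rd:2 wr:1>
#3 MUL src=r6,r7 held:FU  <A:1 Mu:0 Ld:1 B:1 rd:2 wr:1>
#4 MEM src=r4 held:WAW  <A:1 Mu:0 Ld:1 B:1 rd:2 wr:1>
#5 MUL src=r5,r3 held:FU  <A:1 Mu:0 Ld:1 B:1 rd:2 wr:1>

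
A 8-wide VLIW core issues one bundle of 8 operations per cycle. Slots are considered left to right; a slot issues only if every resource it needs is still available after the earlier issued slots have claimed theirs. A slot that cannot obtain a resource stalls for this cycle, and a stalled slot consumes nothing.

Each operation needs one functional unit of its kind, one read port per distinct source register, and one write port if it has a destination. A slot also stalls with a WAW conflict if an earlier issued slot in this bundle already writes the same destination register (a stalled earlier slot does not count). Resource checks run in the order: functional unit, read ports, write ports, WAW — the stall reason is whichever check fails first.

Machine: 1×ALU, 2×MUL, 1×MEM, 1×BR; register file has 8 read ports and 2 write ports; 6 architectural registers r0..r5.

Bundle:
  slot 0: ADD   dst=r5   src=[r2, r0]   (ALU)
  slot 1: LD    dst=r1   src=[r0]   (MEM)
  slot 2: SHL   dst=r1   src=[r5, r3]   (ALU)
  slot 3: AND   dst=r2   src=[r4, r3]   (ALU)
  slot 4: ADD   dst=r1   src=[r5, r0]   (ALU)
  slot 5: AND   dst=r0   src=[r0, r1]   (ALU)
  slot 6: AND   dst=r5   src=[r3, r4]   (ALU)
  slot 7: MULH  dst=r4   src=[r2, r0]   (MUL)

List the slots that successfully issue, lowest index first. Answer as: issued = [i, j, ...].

[0] ALU needs rd=2 wr=1: ok; after: ALU=0 MUL=2 MEM=1 BR=1, R=6, W=1
[1] MEM needs rd=1 wr=1: ok; after: ALU=0 MUL=2 MEM=0 BR=1, R=5, W=0
[2] ALU needs rd=2 wr=1: FU; after: ALU=0 MUL=2 MEM=0 BR=1, R=5, W=0
[3] ALU needs rd=2 wr=1: FU; after: ALU=0 MUL=2 MEM=0 BR=1, R=5, W=0
[4] ALU needs rd=2 wr=1: FU; after: ALU=0 MUL=2 MEM=0 BR=1, R=5, W=0
[5] ALU needs rd=2 wr=1: FU; after: ALU=0 MUL=2 MEM=0 BR=1, R=5, W=0
[6] ALU needs rd=2 wr=1: FU; after: ALU=0 MUL=2 MEM=0 BR=1, R=5, W=0
[7] MUL needs rd=2 wr=1: WR_PORT; after: ALU=0 MUL=2 MEM=0 BR=1, R=5, W=0

issued = [0, 1]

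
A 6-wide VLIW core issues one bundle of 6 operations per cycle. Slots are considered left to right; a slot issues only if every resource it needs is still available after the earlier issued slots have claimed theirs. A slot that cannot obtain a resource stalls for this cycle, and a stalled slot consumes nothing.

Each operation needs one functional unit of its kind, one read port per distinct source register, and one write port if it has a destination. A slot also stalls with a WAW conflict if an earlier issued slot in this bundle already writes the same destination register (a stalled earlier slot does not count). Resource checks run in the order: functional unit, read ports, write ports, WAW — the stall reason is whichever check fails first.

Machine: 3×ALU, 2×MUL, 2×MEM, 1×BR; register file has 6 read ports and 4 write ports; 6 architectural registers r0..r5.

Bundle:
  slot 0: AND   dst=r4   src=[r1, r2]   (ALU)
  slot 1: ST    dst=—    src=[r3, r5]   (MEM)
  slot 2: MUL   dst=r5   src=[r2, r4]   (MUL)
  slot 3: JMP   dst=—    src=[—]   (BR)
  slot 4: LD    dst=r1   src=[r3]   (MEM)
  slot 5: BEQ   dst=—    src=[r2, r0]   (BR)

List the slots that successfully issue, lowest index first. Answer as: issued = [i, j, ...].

issued = [0, 1, 2, 3]

slot 0 (ALU): ISSUE — free A2,Mu2,Ld2,B1 rp4 wp3
slot 1 (MEM): ISSUE — free A2,Mu2,Ld1,B1 rp2 wp3
slot 2 (MUL): ISSUE — free A2,Mu1,Ld1,B1 rp0 wp2
slot 3 (BR): ISSUE — free A2,Mu1,Ld1,B0 rp0 wp2
slot 4 (MEM): stall RD_PORT — free A2,Mu1,Ld1,B0 rp0 wp2
slot 5 (BR): stall FU — free A2,Mu1,Ld1,B0 rp0 wp2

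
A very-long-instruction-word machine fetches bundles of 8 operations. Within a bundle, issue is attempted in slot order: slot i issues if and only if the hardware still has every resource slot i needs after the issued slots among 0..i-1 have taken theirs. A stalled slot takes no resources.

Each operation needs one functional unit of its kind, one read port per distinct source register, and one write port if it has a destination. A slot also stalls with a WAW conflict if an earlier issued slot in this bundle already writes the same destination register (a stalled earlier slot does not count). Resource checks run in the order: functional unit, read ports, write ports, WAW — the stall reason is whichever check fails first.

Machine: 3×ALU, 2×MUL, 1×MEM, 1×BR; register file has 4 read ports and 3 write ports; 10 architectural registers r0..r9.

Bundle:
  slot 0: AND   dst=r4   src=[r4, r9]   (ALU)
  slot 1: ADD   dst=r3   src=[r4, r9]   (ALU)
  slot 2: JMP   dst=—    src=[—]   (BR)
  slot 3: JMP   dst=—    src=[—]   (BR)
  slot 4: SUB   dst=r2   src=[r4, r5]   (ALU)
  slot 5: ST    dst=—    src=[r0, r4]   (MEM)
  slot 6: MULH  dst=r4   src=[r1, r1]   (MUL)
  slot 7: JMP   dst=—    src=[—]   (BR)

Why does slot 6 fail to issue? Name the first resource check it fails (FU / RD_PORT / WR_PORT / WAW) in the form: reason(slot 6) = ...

slot 0 (ALU): ISSUE — free A2,Mu2,Ld1,B1 rp2 wp2
slot 1 (ALU): ISSUE — free A1,Mu2,Ld1,B1 rp0 wp1
slot 2 (BR): ISSUE — free A1,Mu2,Ld1,B0 rp0 wp1
slot 3 (BR): stall FU — free A1,Mu2,Ld1,B0 rp0 wp1
slot 4 (ALU): stall RD_PORT — free A1,Mu2,Ld1,B0 rp0 wp1
slot 5 (MEM): stall RD_PORT — free A1,Mu2,Ld1,B0 rp0 wp1
slot 6 (MUL): stall RD_PORT — free A1,Mu2,Ld1,B0 rp0 wp1
slot 7 (BR): stall FU — free A1,Mu2,Ld1,B0 rp0 wp1

reason(slot 6) = RD_PORT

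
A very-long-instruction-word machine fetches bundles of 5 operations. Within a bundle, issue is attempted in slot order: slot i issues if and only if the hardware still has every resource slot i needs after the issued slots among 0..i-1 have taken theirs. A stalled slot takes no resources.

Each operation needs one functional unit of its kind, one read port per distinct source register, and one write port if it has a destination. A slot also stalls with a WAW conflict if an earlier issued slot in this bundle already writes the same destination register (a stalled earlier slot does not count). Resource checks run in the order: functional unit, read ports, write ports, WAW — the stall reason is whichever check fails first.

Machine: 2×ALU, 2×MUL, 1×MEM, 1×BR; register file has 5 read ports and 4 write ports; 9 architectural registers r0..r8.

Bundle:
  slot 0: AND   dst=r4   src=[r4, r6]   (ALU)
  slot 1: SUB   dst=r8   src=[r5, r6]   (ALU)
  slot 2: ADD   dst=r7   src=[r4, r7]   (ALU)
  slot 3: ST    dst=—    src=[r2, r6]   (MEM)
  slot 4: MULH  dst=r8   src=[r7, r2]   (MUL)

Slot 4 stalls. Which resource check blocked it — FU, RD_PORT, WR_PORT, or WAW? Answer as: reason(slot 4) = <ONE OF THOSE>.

reason(slot 4) = RD_PORT

slot 0 (ALU): ISSUE — free A1,Mu2,Ld1,B1 rp3 wp3
slot 1 (ALU): ISSUE — free A0,Mu2,Ld1,B1 rp1 wp2
slot 2 (ALU): stall FU — free A0,Mu2,Ld1,B1 rp1 wp2
slot 3 (MEM): stall RD_PORT — free A0,Mu2,Ld1,B1 rp1 wp2
slot 4 (MUL): stall RD_PORT — free A0,Mu2,Ld1,B1 rp1 wp2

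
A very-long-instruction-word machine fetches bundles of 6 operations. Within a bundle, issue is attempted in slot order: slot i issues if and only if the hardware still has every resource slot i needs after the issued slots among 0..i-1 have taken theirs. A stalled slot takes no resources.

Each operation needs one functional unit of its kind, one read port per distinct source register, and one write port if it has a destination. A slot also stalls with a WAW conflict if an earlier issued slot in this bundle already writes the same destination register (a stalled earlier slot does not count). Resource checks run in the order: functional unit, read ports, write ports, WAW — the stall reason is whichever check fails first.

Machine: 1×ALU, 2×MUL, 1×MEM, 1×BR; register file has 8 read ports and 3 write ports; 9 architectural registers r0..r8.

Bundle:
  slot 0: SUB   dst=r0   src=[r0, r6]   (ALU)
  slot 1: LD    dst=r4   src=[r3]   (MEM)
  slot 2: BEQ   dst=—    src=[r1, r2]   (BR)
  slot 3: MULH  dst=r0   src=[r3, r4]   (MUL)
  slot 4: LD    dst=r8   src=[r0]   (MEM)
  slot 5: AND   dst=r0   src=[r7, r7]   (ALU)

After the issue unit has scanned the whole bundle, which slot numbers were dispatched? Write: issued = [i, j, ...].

  0. ALU→r0 ⇒ go  {0A/2Mu/1Ld/1B | 6r 2w}
  1. MEM→r4 ⇒ go  {0A/2Mu/0Ld/1B | 5r 1w}
  2. BR ⇒ go  {0A/2Mu/0Ld/0B | 3r 1w}
  3. MUL→r0 ⇒ no(WAW)  {0A/2Mu/0Ld/0B | 3r 1w}
  4. MEM→r8 ⇒ no(FU)  {0A/2Mu/0Ld/0B | 3r 1w}
  5. ALU→r0 ⇒ no(FU)  {0A/2Mu/0Ld/0B | 3r 1w}

issued = [0, 1, 2]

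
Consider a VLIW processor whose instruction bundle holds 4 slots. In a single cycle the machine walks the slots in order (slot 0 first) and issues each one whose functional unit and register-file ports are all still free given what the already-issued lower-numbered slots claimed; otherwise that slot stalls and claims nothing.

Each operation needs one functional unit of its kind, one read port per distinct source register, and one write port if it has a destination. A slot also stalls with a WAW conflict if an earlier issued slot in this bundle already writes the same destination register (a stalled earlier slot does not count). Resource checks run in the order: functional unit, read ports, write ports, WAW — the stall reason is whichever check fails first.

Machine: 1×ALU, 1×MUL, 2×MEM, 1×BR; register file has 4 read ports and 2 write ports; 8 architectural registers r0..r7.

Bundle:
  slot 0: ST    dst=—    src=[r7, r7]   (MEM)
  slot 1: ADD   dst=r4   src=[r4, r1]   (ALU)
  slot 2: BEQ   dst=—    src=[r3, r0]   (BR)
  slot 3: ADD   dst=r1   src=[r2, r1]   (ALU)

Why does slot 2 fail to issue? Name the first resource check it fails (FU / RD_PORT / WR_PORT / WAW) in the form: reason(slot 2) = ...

reason(slot 2) = RD_PORT

#0 MEM src=r7,r7 dispatched  <A:1 Mu:1 Ld:1 B:1 rd:3 wr:2>
#1 ALU src=r4,r1 dispatched  <A:0 Mu:1 Ld:1 B:1 rd:1 wr:1>
#2 BR src=r3,r0 held:RD_PORT  <A:0 Mu:1 Ld:1 B:1 rd:1 wr:1>
#3 ALU src=r2,r1 held:FU  <A:0 Mu:1 Ld:1 B:1 rd:1 wr:1>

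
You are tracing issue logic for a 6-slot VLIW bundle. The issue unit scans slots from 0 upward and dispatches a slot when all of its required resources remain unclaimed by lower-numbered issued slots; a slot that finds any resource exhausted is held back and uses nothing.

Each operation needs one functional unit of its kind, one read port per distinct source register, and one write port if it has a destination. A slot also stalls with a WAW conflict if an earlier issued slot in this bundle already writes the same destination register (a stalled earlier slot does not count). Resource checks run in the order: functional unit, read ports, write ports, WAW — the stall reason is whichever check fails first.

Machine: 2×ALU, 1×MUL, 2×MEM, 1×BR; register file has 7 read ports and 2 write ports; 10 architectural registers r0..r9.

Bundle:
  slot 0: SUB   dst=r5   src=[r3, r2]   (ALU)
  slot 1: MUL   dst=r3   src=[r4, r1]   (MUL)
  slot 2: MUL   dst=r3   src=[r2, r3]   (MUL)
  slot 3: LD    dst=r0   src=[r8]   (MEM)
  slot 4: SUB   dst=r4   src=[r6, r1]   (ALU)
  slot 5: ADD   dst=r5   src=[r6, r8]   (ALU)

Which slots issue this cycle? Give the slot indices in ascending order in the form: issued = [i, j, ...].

issued = [0, 1]

[0] ALU needs rd=2 wr=1: ok; after: ALU=1 MUL=1 MEM=2 BR=1, R=5, W=1
[1] MUL needs rd=2 wr=1: ok; after: ALU=1 MUL=0 MEM=2 BR=1, R=3, W=0
[2] MUL needs rd=2 wr=1: FU; after: ALU=1 MUL=0 MEM=2 BR=1, R=3, W=0
[3] MEM needs rd=1 wr=1: WR_PORT; after: ALU=1 MUL=0 MEM=2 BR=1, R=3, W=0
[4] ALU needs rd=2 wr=1: WR_PORT; after: ALU=1 MUL=0 MEM=2 BR=1, R=3, W=0
[5] ALU needs rd=2 wr=1: WR_PORT; after: ALU=1 MUL=0 MEM=2 BR=1, R=3, W=0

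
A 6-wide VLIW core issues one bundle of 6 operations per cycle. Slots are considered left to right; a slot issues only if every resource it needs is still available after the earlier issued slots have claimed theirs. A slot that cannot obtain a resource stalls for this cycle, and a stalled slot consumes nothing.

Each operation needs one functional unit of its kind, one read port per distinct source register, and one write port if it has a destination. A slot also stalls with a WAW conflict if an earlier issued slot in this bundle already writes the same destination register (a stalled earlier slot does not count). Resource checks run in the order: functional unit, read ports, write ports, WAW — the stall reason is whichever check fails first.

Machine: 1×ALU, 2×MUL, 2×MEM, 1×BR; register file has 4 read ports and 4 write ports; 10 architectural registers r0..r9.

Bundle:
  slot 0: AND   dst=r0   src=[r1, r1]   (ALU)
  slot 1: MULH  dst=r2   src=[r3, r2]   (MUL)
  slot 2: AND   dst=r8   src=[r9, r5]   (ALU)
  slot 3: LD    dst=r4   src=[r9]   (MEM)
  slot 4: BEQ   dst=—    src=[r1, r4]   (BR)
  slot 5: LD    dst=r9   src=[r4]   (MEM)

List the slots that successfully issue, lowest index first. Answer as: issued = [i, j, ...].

(0) want 1×ALU +1rd +1wr — yes → AL0|MU2|ME2|BR1|rd3|wr3
(1) want 1×MUL +2rd +1wr — yes → AL0|MU1|ME2|BR1|rd1|wr2
(2) want 1×ALU +2rd +1wr — FU → AL0|MU1|ME2|BR1|rd1|wr2
(3) want 1×MEM +1rd +1wr — yes → AL0|MU1|ME1|BR1|rd0|wr1
(4) want 1×BR +2rd +0wr — RD_PORT → AL0|MU1|ME1|BR1|rd0|wr1
(5) want 1×MEM +1rd +1wr — RD_PORT → AL0|MU1|ME1|BR1|rd0|wr1

issued = [0, 1, 3]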